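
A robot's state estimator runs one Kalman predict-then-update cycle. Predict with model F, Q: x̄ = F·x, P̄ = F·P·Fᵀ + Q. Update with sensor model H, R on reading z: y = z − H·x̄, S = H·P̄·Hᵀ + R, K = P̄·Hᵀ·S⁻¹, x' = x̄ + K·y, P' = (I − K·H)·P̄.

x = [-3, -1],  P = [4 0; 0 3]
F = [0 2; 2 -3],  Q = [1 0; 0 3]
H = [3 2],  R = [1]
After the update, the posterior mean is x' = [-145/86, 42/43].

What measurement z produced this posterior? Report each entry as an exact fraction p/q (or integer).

x̄ = F·x = [-2, -3]
P̄ = F·P·Fᵀ + Q = [13 -18; -18 46]
S = H·P̄·Hᵀ + R = [86]
K = P̄·Hᵀ·S⁻¹ = [3/86; 19/43]
x' − x̄ = [27/86, 171/43] = K·y
y = (KᵀK)⁻¹·Kᵀ·(x' − x̄) = [9]
z = y + H·x̄ = [9] + [-12] = [-3]

z = [-3]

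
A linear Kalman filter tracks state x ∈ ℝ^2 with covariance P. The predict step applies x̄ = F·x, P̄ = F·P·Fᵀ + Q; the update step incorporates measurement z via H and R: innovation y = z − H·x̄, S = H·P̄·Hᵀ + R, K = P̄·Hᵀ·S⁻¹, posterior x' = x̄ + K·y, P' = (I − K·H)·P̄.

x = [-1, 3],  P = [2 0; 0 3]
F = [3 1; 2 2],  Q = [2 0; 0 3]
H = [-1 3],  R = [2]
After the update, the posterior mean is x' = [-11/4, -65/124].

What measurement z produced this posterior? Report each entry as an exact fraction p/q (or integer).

x̄ = F·x = [0, 4]
P̄ = F·P·Fᵀ + Q = [23 18; 18 23]
S = H·P̄·Hᵀ + R = [124]
K = P̄·Hᵀ·S⁻¹ = [1/4; 51/124]
x' − x̄ = [-11/4, -561/124] = K·y
y = (KᵀK)⁻¹·Kᵀ·(x' − x̄) = [-11]
z = y + H·x̄ = [-11] + [12] = [1]

z = [1]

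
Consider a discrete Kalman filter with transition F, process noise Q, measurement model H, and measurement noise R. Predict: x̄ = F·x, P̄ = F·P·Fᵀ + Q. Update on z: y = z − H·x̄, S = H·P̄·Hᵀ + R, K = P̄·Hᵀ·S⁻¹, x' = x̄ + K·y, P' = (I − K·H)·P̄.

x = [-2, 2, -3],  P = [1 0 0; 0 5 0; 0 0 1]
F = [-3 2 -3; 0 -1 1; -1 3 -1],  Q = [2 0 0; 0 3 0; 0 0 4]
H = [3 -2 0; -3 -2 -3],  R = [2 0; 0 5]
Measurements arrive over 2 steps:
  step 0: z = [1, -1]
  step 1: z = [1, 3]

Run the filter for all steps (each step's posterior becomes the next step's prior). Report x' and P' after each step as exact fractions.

step 0: x' = [43697/22276, 99923/44552, -143607/44552], P' = [14535/11138 38837/22276 -53593/22276; 38837/22276 123903/44552 -156791/44552; -53593/22276 -156791/44552 230635/44552]
step 1: x' = [-2647502339/7527022919, -7734051425/7527022919, 770174840/7527022919], P' = [5059714902/7527022919 6286890058/7527022919 -8449652584/7527022919; 6286890058/7527022919 11147132722/7527022919 -12647750781/7527022919; -8449652584/7527022919 -12647750781/7527022919 19341697403/7527022919]

step 0: x̄ = F·x = [19, -5, 11]
step 0: P̄ = F·P·Fᵀ + Q = [40 -13 36; -13 9 -16; 36 -16 51]
step 0: y = z − H·x̄ = [-66, 79]
step 0: S = H·P̄·Hᵀ + R = [554 -744; -744 1160]
step 0: K = P̄·Hᵀ·S⁻¹ = [1192/5569 -821/22276; -924/5569 -2091/44552; -997/11138 -11353/44552]
step 0: x' = x̄ + K·y = [43697/22276, 99923/44552, -143607/44552]
step 0: P' = (I − K·H)·P̄ = [14535/11138 38837/22276 -53593/22276; 38837/22276 123903/44552 -156791/44552; -53593/22276 -156791/44552 230635/44552]
step 1: x̄ = F·x = [368485/44552, -121765/22276, 177991/22276]
step 1: P̄ = F·P·Fᵀ + Q = [2203747/44552 -584543/22276 918457/22276; -584543/22276 100222/5569 -130581/5569; 918457/22276 -130581/5569 230305/5569]
step 1: y = z − H·x̄ = [-1547963/44552, 1819997/44552]
step 1: S = H·P̄·Hᵀ + R = [37158963/44552 -39426733/44552; -39426733/44552 46345191/44552]
step 1: K = P̄·Hᵀ·S⁻¹ = [1302682295/7527022919 -480793414/7527022919; -1716797635/7527022919 -642336655/7527022919; -26728095/7527022919 -1476126579/7527022919]
step 1: x' = x̄ + K·y = [-2647502339/7527022919, -7734051425/7527022919, 770174840/7527022919]
step 1: P' = (I − K·H)·P̄ = [5059714902/7527022919 6286890058/7527022919 -8449652584/7527022919; 6286890058/7527022919 11147132722/7527022919 -12647750781/7527022919; -8449652584/7527022919 -12647750781/7527022919 19341697403/7527022919]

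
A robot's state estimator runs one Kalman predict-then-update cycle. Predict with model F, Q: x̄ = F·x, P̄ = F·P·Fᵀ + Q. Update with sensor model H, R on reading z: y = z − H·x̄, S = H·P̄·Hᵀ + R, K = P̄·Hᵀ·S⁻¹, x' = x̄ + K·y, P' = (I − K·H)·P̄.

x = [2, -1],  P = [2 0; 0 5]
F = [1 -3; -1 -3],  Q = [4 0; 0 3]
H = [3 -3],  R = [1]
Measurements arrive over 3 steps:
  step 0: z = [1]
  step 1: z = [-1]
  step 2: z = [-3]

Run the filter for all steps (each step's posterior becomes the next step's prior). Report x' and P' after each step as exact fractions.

step 0: x̄ = F·x = [5, 1]
step 0: P̄ = F·P·Fᵀ + Q = [51 43; 43 50]
step 0: y = z − H·x̄ = [-11]
step 0: S = H·P̄·Hᵀ + R = [136]
step 0: K = P̄·Hᵀ·S⁻¹ = [3/17; -21/136]
step 0: x' = x̄ + K·y = [52/17, 367/136]
step 0: P' = (I − K·H)·P̄ = [795/17 794/17; 794/17 6359/136]
step 1: x̄ = F·x = [-685/136, -1517/136]
step 1: P̄ = F·P·Fᵀ + Q = [26023/136 50871/136; 50871/136 102111/136]
step 1: y = z − H·x̄ = [-329/17]
step 1: S = H·P̄·Hᵀ + R = [29708/17]
step 1: K = P̄·Hᵀ·S⁻¹ = [-4659/14854; -2745/4244]
step 1: x' = x̄ + K·y = [8771/8488, 11569/8488]
step 1: P' = (I − K·H)·P̄ = [1154269/59416 165783/8488; 165783/8488 167613/8488]
step 2: x̄ = F·x = [-3242/1061, -21739/4244]
step 2: P̄ = F·P·Fᵀ + Q = [2494333/29708 4702675/29708; 4702675/29708 9427511/29708]
step 2: y = z − H·x̄ = [-39045/4244]
step 2: S = H·P̄·Hᵀ + R = [11339077/14854]
step 2: K = P̄·Hᵀ·S⁻¹ = [-3312513/11339077; -7087254/11339077]
step 2: x' = x̄ + K·y = [-16689991/45356308, 28484107/45356308]
step 2: P' = (I − K·H)·P̄ = [853365989/45356308 857782673/45356308; 857782673/45356308 867232345/45356308]

step 0: x' = [52/17, 367/136], P' = [795/17 794/17; 794/17 6359/136]
step 1: x' = [8771/8488, 11569/8488], P' = [1154269/59416 165783/8488; 165783/8488 167613/8488]
step 2: x' = [-16689991/45356308, 28484107/45356308], P' = [853365989/45356308 857782673/45356308; 857782673/45356308 867232345/45356308]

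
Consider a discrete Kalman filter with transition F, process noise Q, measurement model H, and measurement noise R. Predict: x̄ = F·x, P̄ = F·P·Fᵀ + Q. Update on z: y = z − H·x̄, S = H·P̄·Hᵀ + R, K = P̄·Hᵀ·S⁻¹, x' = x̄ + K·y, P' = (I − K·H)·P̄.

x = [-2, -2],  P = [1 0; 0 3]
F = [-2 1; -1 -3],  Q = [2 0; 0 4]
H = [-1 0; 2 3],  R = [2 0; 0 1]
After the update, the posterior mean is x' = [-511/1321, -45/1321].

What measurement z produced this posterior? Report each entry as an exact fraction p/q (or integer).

z = [1, -1]

x̄ = F·x = [2, 8]
P̄ = F·P·Fᵀ + Q = [9 -7; -7 32]
S = H·P̄·Hᵀ + R = [11 3; 3 241]
K = P̄·Hᵀ·S⁻¹ = [-1080/1321 -3/1321; 1441/2642 881/2642]
x' − x̄ = [-3153/1321, -10613/1321] = K·y
y = (KᵀK)⁻¹·Kᵀ·(x' − x̄) = [3, -29]
z = y + H·x̄ = [3, -29] + [-2, 28] = [1, -1]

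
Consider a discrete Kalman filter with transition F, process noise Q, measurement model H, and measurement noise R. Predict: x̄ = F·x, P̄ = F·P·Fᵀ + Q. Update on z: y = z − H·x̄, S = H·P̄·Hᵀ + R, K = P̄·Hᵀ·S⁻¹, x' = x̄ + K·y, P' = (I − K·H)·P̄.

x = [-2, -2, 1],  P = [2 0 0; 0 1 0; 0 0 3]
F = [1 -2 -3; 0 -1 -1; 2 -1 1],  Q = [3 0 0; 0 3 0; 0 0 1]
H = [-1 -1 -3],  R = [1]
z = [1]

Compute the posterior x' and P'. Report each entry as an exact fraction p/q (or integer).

x' = [-77/153, 59/51, -5/9]
P' = [4064/153 409/51 -103/9; 409/51 103/17 -14/3; -103/9 -14/3 49/9]

x̄ = F·x = [-1, 1, -1]
P̄ = F·P·Fᵀ + Q = [36 11 -3; 11 7 -2; -3 -2 13]
y = z − H·x̄ = [-2]
S = H·P̄·Hᵀ + R = [153]
K = P̄·Hᵀ·S⁻¹ = [-38/153; -4/51; -2/9]
x' = x̄ + K·y = [-77/153, 59/51, -5/9]
P' = (I − K·H)·P̄ = [4064/153 409/51 -103/9; 409/51 103/17 -14/3; -103/9 -14/3 49/9]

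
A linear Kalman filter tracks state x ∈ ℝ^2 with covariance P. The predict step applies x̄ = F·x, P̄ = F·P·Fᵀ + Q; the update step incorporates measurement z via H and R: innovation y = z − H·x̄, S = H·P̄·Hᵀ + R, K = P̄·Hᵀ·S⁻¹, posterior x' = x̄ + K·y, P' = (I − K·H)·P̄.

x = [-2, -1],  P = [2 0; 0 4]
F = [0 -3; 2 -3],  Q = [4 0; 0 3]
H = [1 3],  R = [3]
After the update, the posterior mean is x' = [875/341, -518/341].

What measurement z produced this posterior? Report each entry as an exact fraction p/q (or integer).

x̄ = F·x = [3, -1]
P̄ = F·P·Fᵀ + Q = [40 36; 36 47]
S = H·P̄·Hᵀ + R = [682]
K = P̄·Hᵀ·S⁻¹ = [74/341; 177/682]
x' − x̄ = [-148/341, -177/341] = K·y
y = (KᵀK)⁻¹·Kᵀ·(x' − x̄) = [-2]
z = y + H·x̄ = [-2] + [0] = [-2]

z = [-2]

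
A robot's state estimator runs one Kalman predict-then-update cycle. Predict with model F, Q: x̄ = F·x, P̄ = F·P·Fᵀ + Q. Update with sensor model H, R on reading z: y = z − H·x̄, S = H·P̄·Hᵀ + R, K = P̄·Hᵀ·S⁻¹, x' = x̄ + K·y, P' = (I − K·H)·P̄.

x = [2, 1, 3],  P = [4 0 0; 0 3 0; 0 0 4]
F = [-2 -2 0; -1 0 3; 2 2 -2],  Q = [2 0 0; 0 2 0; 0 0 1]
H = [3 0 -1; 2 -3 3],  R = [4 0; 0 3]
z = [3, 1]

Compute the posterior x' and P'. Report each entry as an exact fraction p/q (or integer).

x' = [307858/409589, -81643/409589, -173609/409589]
P' = [159054/409589 134580/409589 42810/409589; 134580/409589 603574/409589 431396/409589; 42810/409589 431396/409589 446930/409589]

x̄ = F·x = [-6, 7, 0]
P̄ = F·P·Fᵀ + Q = [30 8 -28; 8 42 -32; -28 -32 45]
y = z − H·x̄ = [21, 34]
S = H·P̄·Hᵀ + R = [487 -319; -319 1050]
K = P̄·Hᵀ·S⁻¹ = [108588/409589 14266/409589; -6914/409589 -82458/409589; -79625/409589 44074/409589]
x' = x̄ + K·y = [307858/409589, -81643/409589, -173609/409589]
P' = (I − K·H)·P̄ = [159054/409589 134580/409589 42810/409589; 134580/409589 603574/409589 431396/409589; 42810/409589 431396/409589 446930/409589]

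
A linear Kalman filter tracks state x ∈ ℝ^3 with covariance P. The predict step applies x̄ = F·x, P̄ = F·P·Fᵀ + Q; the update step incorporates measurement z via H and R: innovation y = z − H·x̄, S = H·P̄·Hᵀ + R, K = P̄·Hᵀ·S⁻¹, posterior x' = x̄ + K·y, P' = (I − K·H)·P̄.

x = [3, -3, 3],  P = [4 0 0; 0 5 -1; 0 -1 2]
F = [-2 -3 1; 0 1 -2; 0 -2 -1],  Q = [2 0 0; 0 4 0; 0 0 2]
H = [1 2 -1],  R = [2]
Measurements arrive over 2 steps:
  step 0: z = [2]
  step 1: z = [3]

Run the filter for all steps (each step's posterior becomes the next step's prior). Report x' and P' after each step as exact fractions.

step 0: x' = [194/55, -14/11, -2/5], P' = [3841/55 -246/11 127/5; -246/11 106/11 -4; 127/5 -4 89/5]
step 1: x' = [-31/23, 63731/18998, 45441/18998], P' = [167/23 -18/23 121/23; -18/23 90451/9499 166561/9499; 121/23 166561/9499 384094/9499]

step 0: x̄ = F·x = [6, -9, 3]
step 0: P̄ = F·P·Fᵀ + Q = [71 -26 27; -26 21 -9; 27 -9 20]
step 0: y = z − H·x̄ = [17]
step 0: S = H·P̄·Hᵀ + R = [55]
step 0: K = P̄·Hᵀ·S⁻¹ = [-8/55; 5/11; -1/5]
step 0: x' = x̄ + K·y = [194/55, -14/11, -2/5]
step 0: P' = (I − K·H)·P̄ = [3841/55 -246/11 127/5; -246/11 106/11 -4; 127/5 -4 89/5]
step 1: x̄ = F·x = [-40/11, -26/55, 162/55]
step 1: P̄ = F·P·Fᵀ + Q = [439/11 592/11 -29/11; 592/11 5546/55 238/55; -29/11 238/55 2329/55]
step 1: y = z − H·x̄ = [579/55]
step 1: S = H·P̄·Hᵀ + R = [37996/55]
step 1: K = P̄·Hᵀ·S⁻¹ = [5/23; 6907/18998; -999/18998]
step 1: x' = x̄ + K·y = [-31/23, 63731/18998, 45441/18998]
step 1: P' = (I − K·H)·P̄ = [167/23 -18/23 121/23; -18/23 90451/9499 166561/9499; 121/23 166561/9499 384094/9499]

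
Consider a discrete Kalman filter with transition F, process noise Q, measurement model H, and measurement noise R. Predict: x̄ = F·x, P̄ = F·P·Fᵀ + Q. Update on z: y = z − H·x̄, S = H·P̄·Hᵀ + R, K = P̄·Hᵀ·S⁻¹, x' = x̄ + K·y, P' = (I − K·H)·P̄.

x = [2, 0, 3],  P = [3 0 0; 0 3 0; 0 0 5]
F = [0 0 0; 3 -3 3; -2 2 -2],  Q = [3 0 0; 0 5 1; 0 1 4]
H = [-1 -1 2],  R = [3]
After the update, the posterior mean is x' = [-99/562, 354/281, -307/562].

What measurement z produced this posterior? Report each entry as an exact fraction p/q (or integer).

x̄ = F·x = [0, 15, -10]
P̄ = F·P·Fᵀ + Q = [3 0 0; 0 104 -65; 0 -65 48]
S = H·P̄·Hᵀ + R = [562]
K = P̄·Hᵀ·S⁻¹ = [-3/562; -117/281; 161/562]
x' − x̄ = [-99/562, -3861/281, 5313/562] = K·y
y = (KᵀK)⁻¹·Kᵀ·(x' − x̄) = [33]
z = y + H·x̄ = [33] + [-35] = [-2]

z = [-2]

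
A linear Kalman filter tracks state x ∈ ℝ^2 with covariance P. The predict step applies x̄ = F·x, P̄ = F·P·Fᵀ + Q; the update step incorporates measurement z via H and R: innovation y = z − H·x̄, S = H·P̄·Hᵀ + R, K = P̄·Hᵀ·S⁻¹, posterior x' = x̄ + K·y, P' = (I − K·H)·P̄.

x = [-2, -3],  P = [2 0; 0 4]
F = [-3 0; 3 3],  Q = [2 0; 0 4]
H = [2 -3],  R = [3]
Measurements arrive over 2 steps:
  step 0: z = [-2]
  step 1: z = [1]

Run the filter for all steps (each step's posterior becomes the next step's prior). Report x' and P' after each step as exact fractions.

step 0: x̄ = F·x = [6, -15]
step 0: P̄ = F·P·Fᵀ + Q = [20 -18; -18 58]
step 0: y = z − H·x̄ = [-59]
step 0: S = H·P̄·Hᵀ + R = [821]
step 0: K = P̄·Hᵀ·S⁻¹ = [94/821; -210/821]
step 0: x' = x̄ + K·y = [-620/821, 75/821]
step 0: P' = (I − K·H)·P̄ = [7584/821 4962/821; 4962/821 3518/821]
step 1: x̄ = F·x = [1860/821, -1635/821]
step 1: P̄ = F·P·Fᵀ + Q = [69898/821 -112914/821; -112914/821 192518/821]
step 1: y = z − H·x̄ = [-7804/821]
step 1: S = H·P̄·Hᵀ + R = [3369685/821]
step 1: K = P̄·Hᵀ·S⁻¹ = [478538/3369685; -803382/3369685]
step 1: x' = x̄ + K·y = [3085388/3369685, 925893/3369685]
step 1: P' = (I − K·H)·P̄ = [7960566/3369685 4828506/3369685; 4828506/3369685 4022386/3369685]

step 0: x' = [-620/821, 75/821], P' = [7584/821 4962/821; 4962/821 3518/821]
step 1: x' = [3085388/3369685, 925893/3369685], P' = [7960566/3369685 4828506/3369685; 4828506/3369685 4022386/3369685]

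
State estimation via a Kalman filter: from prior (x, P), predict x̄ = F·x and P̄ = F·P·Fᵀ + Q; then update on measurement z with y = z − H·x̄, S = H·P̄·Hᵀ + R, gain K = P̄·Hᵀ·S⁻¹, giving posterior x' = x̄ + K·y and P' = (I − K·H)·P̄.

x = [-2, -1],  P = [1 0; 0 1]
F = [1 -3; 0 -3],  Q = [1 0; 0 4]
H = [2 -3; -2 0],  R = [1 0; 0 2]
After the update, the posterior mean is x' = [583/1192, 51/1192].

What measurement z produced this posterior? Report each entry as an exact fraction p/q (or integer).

z = [1, -1]

x̄ = F·x = [1, 3]
P̄ = F·P·Fᵀ + Q = [11 9; 9 13]
S = H·P̄·Hᵀ + R = [54 10; 10 46]
K = P̄·Hᵀ·S⁻¹ = [-5/1192 -569/1192; -393/1192 -381/1192]
x' − x̄ = [-609/1192, -3525/1192] = K·y
y = (KᵀK)⁻¹·Kᵀ·(x' − x̄) = [8, 1]
z = y + H·x̄ = [8, 1] + [-7, -2] = [1, -1]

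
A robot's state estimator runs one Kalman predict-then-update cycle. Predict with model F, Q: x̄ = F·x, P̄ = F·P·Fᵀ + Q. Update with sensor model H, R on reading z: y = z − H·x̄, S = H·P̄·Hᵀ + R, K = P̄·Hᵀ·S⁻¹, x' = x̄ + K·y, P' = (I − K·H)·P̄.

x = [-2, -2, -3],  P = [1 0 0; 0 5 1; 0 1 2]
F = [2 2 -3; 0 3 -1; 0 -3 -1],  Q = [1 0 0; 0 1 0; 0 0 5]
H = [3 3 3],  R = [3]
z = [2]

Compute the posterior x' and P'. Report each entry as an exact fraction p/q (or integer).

x̄ = F·x = [1, -3, 9]
P̄ = F·P·Fᵀ + Q = [31 25 -17; 25 42 -43; -17 -43 58]
y = z − H·x̄ = [-19]
S = H·P̄·Hᵀ + R = [552]
K = P̄·Hᵀ·S⁻¹ = [39/184; 3/23; -1/92]
x' = x̄ + K·y = [-557/184, -126/23, 847/92]
P' = (I − K·H)·P̄ = [1141/184 224/23 -1447/92; 224/23 750/23 -971/23; -1447/92 -971/23 2665/46]

x' = [-557/184, -126/23, 847/92]
P' = [1141/184 224/23 -1447/92; 224/23 750/23 -971/23; -1447/92 -971/23 2665/46]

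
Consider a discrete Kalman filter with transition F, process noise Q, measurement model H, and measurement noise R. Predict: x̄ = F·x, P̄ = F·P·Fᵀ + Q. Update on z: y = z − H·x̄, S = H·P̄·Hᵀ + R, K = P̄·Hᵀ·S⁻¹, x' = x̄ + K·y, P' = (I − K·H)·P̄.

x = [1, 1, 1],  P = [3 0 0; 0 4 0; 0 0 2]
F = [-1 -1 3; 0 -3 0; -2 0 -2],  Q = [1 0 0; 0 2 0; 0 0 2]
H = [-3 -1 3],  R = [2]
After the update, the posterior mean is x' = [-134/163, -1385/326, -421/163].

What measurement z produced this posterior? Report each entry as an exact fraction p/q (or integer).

z = [-1]

x̄ = F·x = [1, -3, -4]
P̄ = F·P·Fᵀ + Q = [26 12 -6; 12 38 0; -6 0 22]
S = H·P̄·Hᵀ + R = [652]
K = P̄·Hᵀ·S⁻¹ = [-27/163; -37/326; 21/163]
x' − x̄ = [-297/163, -407/326, 231/163] = K·y
y = (KᵀK)⁻¹·Kᵀ·(x' − x̄) = [11]
z = y + H·x̄ = [11] + [-12] = [-1]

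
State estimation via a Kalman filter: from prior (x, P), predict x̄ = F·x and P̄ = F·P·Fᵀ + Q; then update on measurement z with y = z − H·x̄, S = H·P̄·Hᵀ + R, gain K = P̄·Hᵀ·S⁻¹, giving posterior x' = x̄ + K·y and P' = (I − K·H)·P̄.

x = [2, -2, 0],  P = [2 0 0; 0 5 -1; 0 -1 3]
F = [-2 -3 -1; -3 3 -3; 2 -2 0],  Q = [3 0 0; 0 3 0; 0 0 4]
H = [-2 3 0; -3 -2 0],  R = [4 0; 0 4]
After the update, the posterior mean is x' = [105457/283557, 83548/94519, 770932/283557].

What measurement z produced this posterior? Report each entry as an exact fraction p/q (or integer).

x̄ = F·x = [2, -12, 8]
P̄ = F·P·Fᵀ + Q = [53 -30 20; -30 111 -48; 20 -48 32]
S = H·P̄·Hᵀ + R = [1575 -198; -198 565]
K = P̄·Hᵀ·S⁻¹ = [-130342/850671 -21637/94519; 65303/283557 -14454/94519; -96832/850671 2252/94519]
x' − x̄ = [-461657/283557, 1217776/94519, -1497524/283557] = K·y
y = (KᵀK)⁻¹·Kᵀ·(x' − x̄) = [42, -21]
z = y + H·x̄ = [42, -21] + [-40, 18] = [2, -3]

z = [2, -3]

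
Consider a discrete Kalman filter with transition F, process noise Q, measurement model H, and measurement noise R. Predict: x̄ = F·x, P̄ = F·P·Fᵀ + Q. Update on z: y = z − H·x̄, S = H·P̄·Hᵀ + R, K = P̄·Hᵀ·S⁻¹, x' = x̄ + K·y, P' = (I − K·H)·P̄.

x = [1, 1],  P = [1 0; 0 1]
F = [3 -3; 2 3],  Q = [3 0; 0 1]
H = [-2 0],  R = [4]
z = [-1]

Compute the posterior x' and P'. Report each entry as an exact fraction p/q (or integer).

x' = [21/44, 217/44]
P' = [21/22 -3/22; -3/22 299/22]

x̄ = F·x = [0, 5]
P̄ = F·P·Fᵀ + Q = [21 -3; -3 14]
y = z − H·x̄ = [-1]
S = H·P̄·Hᵀ + R = [88]
K = P̄·Hᵀ·S⁻¹ = [-21/44; 3/44]
x' = x̄ + K·y = [21/44, 217/44]
P' = (I − K·H)·P̄ = [21/22 -3/22; -3/22 299/22]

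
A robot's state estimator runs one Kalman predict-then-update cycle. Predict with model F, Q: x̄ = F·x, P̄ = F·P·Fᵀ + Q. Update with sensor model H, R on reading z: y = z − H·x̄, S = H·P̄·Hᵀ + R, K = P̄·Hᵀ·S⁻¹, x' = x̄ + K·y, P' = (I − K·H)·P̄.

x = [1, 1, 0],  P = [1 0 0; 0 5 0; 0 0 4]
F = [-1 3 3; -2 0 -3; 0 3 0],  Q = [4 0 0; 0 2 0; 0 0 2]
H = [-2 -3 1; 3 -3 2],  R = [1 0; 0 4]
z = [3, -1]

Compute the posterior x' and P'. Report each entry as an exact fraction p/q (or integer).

x' = [-39813/34931, 11500/34931, 60032/34931]
P' = [26566/34931 -50054/34931 -102280/34931; -50054/34931 9222/2687 248642/34931; -102280/34931 248642/34931 532881/34931]

x̄ = F·x = [2, -2, 3]
P̄ = F·P·Fᵀ + Q = [86 -34 45; -34 42 0; 45 0 47]
y = z − H·x̄ = [-2, -19]
S = H·P̄·Hᵀ + R = [182 13; 13 2496]
K = P̄·Hᵀ·S⁻¹ = [-5250/34931 6325/34931; -10908/34931 -3134/34931; -8485/34931 3249/34931]
x' = x̄ + K·y = [-39813/34931, 11500/34931, 60032/34931]
P' = (I − K·H)·P̄ = [26566/34931 -50054/34931 -102280/34931; -50054/34931 9222/2687 248642/34931; -102280/34931 248642/34931 532881/34931]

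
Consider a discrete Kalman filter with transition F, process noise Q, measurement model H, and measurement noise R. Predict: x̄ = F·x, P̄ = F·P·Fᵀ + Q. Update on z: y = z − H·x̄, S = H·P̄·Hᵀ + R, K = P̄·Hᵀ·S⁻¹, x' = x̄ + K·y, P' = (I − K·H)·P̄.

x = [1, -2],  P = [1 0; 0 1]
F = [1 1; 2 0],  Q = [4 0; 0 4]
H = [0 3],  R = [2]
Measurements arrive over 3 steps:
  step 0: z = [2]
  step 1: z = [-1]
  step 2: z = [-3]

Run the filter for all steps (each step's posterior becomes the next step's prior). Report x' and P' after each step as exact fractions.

step 0: x' = [-49/37, 26/37], P' = [204/37 2/37; 2/37 8/37]
step 1: x' = [1573/4375, -1544/4375], P' = [22396/4375 412/4375; 412/4375 964/4375]
step 2: x' = [-349657/486253, -478732/486253], P' = [2492636/486253 45616/486253; 45616/486253 107084/486253]

step 0: x̄ = F·x = [-1, 2]
step 0: P̄ = F·P·Fᵀ + Q = [6 2; 2 8]
step 0: y = z − H·x̄ = [-4]
step 0: S = H·P̄·Hᵀ + R = [74]
step 0: K = P̄·Hᵀ·S⁻¹ = [3/37; 12/37]
step 0: x' = x̄ + K·y = [-49/37, 26/37]
step 0: P' = (I − K·H)·P̄ = [204/37 2/37; 2/37 8/37]
step 1: x̄ = F·x = [-23/37, -98/37]
step 1: P̄ = F·P·Fᵀ + Q = [364/37 412/37; 412/37 964/37]
step 1: y = z − H·x̄ = [257/37]
step 1: S = H·P̄·Hᵀ + R = [8750/37]
step 1: K = P̄·Hᵀ·S⁻¹ = [618/4375; 1446/4375]
step 1: x' = x̄ + K·y = [1573/4375, -1544/4375]
step 1: P' = (I − K·H)·P̄ = [22396/4375 412/4375; 412/4375 964/4375]
step 2: x̄ = F·x = [29/4375, 3146/4375]
step 2: P̄ = F·P·Fᵀ + Q = [41684/4375 45616/4375; 45616/4375 107084/4375]
step 2: y = z − H·x̄ = [-22563/4375]
step 2: S = H·P̄·Hᵀ + R = [972506/4375]
step 2: K = P̄·Hᵀ·S⁻¹ = [68424/486253; 160626/486253]
step 2: x' = x̄ + K·y = [-349657/486253, -478732/486253]
step 2: P' = (I − K·H)·P̄ = [2492636/486253 45616/486253; 45616/486253 107084/486253]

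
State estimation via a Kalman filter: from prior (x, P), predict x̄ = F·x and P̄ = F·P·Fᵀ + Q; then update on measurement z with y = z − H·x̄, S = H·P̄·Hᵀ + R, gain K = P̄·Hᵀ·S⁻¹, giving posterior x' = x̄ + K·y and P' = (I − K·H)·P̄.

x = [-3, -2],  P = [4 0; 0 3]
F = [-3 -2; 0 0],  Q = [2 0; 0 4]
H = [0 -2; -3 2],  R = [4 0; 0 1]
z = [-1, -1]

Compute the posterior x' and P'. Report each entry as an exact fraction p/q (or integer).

x' = [541/757, 402/757]
P' = [350/757 400/757; 400/757 1804/2271]

x̄ = F·x = [13, 0]
P̄ = F·P·Fᵀ + Q = [50 0; 0 4]
y = z − H·x̄ = [-1, 38]
S = H·P̄·Hᵀ + R = [20 -16; -16 467]
K = P̄·Hᵀ·S⁻¹ = [-200/757 -250/757; -902/2271 8/2271]
x' = x̄ + K·y = [541/757, 402/757]
P' = (I − K·H)·P̄ = [350/757 400/757; 400/757 1804/2271]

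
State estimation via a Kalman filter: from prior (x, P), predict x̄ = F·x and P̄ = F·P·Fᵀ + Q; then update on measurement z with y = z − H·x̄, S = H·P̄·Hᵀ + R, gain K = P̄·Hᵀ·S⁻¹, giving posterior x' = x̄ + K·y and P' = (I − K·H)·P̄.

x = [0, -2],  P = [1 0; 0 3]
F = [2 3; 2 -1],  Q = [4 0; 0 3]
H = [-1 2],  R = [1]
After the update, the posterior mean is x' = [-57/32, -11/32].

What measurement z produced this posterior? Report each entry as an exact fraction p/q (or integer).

x̄ = F·x = [-6, 2]
P̄ = F·P·Fᵀ + Q = [35 -5; -5 10]
S = H·P̄·Hᵀ + R = [96]
K = P̄·Hᵀ·S⁻¹ = [-15/32; 25/96]
x' − x̄ = [135/32, -75/32] = K·y
y = (KᵀK)⁻¹·Kᵀ·(x' − x̄) = [-9]
z = y + H·x̄ = [-9] + [10] = [1]

z = [1]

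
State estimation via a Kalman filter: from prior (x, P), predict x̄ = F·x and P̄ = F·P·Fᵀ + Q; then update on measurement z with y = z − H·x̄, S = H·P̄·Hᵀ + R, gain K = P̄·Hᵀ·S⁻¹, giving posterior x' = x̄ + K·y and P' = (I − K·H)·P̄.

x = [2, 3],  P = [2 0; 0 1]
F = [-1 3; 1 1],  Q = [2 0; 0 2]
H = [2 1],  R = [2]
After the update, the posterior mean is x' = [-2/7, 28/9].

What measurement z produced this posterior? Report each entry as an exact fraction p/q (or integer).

z = [2]

x̄ = F·x = [7, 5]
P̄ = F·P·Fᵀ + Q = [13 1; 1 5]
S = H·P̄·Hᵀ + R = [63]
K = P̄·Hᵀ·S⁻¹ = [3/7; 1/9]
x' − x̄ = [-51/7, -17/9] = K·y
y = (KᵀK)⁻¹·Kᵀ·(x' − x̄) = [-17]
z = y + H·x̄ = [-17] + [19] = [2]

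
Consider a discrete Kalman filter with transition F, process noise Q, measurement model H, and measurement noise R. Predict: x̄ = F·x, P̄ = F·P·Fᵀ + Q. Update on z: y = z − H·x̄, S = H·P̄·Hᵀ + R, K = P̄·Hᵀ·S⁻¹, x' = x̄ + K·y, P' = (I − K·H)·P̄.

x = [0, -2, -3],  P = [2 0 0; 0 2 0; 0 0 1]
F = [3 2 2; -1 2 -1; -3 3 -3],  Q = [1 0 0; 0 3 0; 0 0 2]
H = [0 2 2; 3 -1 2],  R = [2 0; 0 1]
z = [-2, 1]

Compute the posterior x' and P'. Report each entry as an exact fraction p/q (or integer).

x' = [-7925/22064, -2023/1576, 7419/22064]
P' = [94009/44128 5979/3152 -91239/44128; 5979/3152 3143/1576 -5781/3152; -91239/44128 -5781/3152 95801/44128]

x̄ = F·x = [-10, -1, 3]
P̄ = F·P·Fᵀ + Q = [31 0 -12; 0 14 21; -12 21 47]
y = z − H·x̄ = [-6, 24]
S = H·P̄·Hᵀ + R = [414 130; 130 254]
K = P̄·Hᵀ·S⁻¹ = [-7533/44128 15843/44128; 505/3152 89/3152; 14867/44128 -1181/44128]
x' = x̄ + K·y = [-7925/22064, -2023/1576, 7419/22064]
P' = (I − K·H)·P̄ = [94009/44128 5979/3152 -91239/44128; 5979/3152 3143/1576 -5781/3152; -91239/44128 -5781/3152 95801/44128]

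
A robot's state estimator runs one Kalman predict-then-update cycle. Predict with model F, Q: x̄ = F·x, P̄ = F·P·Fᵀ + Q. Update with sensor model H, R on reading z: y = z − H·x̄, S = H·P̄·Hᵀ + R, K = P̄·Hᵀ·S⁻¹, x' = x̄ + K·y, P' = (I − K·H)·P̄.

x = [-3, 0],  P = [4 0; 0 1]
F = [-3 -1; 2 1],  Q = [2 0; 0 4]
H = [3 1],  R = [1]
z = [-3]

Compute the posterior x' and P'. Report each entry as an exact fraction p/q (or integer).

x̄ = F·x = [9, -6]
P̄ = F·P·Fᵀ + Q = [39 -25; -25 21]
y = z − H·x̄ = [-24]
S = H·P̄·Hᵀ + R = [223]
K = P̄·Hᵀ·S⁻¹ = [92/223; -54/223]
x' = x̄ + K·y = [-201/223, -42/223]
P' = (I − K·H)·P̄ = [233/223 -607/223; -607/223 1767/223]

x' = [-201/223, -42/223]
P' = [233/223 -607/223; -607/223 1767/223]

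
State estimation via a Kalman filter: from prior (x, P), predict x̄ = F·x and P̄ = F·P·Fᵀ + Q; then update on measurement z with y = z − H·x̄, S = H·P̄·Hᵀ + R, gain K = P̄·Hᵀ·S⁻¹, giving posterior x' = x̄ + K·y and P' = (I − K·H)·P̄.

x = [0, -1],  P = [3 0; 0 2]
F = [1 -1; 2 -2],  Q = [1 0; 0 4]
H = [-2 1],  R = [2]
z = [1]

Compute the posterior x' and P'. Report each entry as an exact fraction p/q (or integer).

x̄ = F·x = [1, 2]
P̄ = F·P·Fᵀ + Q = [6 10; 10 24]
y = z − H·x̄ = [1]
S = H·P̄·Hᵀ + R = [10]
K = P̄·Hᵀ·S⁻¹ = [-1/5; 2/5]
x' = x̄ + K·y = [4/5, 12/5]
P' = (I − K·H)·P̄ = [28/5 54/5; 54/5 112/5]

x' = [4/5, 12/5]
P' = [28/5 54/5; 54/5 112/5]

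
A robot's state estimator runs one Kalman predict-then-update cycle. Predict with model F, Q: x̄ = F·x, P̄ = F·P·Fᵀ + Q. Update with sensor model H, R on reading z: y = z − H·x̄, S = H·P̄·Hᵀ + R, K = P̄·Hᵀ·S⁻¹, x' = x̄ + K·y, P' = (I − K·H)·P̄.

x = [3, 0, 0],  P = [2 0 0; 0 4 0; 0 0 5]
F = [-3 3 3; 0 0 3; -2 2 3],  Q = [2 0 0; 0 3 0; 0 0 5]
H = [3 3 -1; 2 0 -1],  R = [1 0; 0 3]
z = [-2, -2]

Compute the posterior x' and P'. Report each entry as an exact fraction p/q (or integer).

x̄ = F·x = [-9, 0, -6]
P̄ = F·P·Fᵀ + Q = [101 45 81; 45 48 45; 81 45 74]
y = z − H·x̄ = [19, 10]
S = H·P̄·Hᵀ + R = [1470 410; 410 157]
K = P̄·Hᵀ·S⁻¹ = [6439/62690 3150/6269; 9144/31345 -2979/6269; 5824/31345 472/6269]
x' = x̄ + K·y = [-126869/62690, 24786/31345, -53814/31345]
P' = (I − K·H)·P̄ = [221467/62690 -51588/31345 174217/31345; -51588/31345 35139/31345 -58491/31345; 174217/31345 -58491/31345 341354/31345]

x' = [-126869/62690, 24786/31345, -53814/31345]
P' = [221467/62690 -51588/31345 174217/31345; -51588/31345 35139/31345 -58491/31345; 174217/31345 -58491/31345 341354/31345]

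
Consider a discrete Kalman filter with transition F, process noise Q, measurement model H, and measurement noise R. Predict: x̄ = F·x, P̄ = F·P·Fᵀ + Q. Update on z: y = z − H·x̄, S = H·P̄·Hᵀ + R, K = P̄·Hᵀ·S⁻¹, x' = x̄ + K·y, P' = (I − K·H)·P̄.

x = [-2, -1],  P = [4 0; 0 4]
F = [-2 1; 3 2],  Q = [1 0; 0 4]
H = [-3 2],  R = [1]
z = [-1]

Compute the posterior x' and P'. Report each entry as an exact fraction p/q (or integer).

x̄ = F·x = [3, -8]
P̄ = F·P·Fᵀ + Q = [21 -16; -16 56]
y = z − H·x̄ = [24]
S = H·P̄·Hᵀ + R = [606]
K = P̄·Hᵀ·S⁻¹ = [-95/606; 80/303]
x' = x̄ + K·y = [-77/101, -168/101]
P' = (I − K·H)·P̄ = [3701/606 2752/303; 2752/303 4168/303]

x' = [-77/101, -168/101]
P' = [3701/606 2752/303; 2752/303 4168/303]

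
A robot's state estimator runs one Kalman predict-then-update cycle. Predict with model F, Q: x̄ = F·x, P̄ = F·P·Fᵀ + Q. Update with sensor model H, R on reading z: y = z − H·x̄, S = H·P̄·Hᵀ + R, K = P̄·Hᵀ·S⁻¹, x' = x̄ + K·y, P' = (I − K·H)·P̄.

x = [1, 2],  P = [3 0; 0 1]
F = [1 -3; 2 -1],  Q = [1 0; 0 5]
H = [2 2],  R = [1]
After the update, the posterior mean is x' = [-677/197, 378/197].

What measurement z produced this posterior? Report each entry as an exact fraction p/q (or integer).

z = [-3]

x̄ = F·x = [-5, 0]
P̄ = F·P·Fᵀ + Q = [13 9; 9 18]
S = H·P̄·Hᵀ + R = [197]
K = P̄·Hᵀ·S⁻¹ = [44/197; 54/197]
x' − x̄ = [308/197, 378/197] = K·y
y = (KᵀK)⁻¹·Kᵀ·(x' − x̄) = [7]
z = y + H·x̄ = [7] + [-10] = [-3]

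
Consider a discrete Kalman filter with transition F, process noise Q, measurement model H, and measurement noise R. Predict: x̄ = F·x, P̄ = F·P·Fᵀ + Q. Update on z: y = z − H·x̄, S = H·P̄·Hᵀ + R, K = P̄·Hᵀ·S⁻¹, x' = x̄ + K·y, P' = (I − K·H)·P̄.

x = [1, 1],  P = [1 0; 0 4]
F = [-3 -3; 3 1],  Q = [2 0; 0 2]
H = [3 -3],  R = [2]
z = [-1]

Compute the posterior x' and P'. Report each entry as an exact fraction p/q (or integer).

x' = [144/469, 310/469]
P' = [1235/469 1167/469; 1167/469 1203/469]

x̄ = F·x = [-6, 4]
P̄ = F·P·Fᵀ + Q = [47 -21; -21 15]
y = z − H·x̄ = [29]
S = H·P̄·Hᵀ + R = [938]
K = P̄·Hᵀ·S⁻¹ = [102/469; -54/469]
x' = x̄ + K·y = [144/469, 310/469]
P' = (I − K·H)·P̄ = [1235/469 1167/469; 1167/469 1203/469]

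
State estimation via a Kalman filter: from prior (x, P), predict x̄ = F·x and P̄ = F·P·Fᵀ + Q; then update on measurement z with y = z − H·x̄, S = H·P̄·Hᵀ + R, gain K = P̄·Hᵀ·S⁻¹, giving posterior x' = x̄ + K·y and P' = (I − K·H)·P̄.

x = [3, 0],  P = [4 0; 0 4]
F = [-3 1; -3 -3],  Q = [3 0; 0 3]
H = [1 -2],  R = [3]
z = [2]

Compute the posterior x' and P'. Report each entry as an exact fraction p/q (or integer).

x̄ = F·x = [-9, -9]
P̄ = F·P·Fᵀ + Q = [43 24; 24 75]
y = z − H·x̄ = [-7]
S = H·P̄·Hᵀ + R = [250]
K = P̄·Hᵀ·S⁻¹ = [-1/50; -63/125]
x' = x̄ + K·y = [-443/50, -684/125]
P' = (I − K·H)·P̄ = [429/10 537/25; 537/25 1437/125]

x' = [-443/50, -684/125]
P' = [429/10 537/25; 537/25 1437/125]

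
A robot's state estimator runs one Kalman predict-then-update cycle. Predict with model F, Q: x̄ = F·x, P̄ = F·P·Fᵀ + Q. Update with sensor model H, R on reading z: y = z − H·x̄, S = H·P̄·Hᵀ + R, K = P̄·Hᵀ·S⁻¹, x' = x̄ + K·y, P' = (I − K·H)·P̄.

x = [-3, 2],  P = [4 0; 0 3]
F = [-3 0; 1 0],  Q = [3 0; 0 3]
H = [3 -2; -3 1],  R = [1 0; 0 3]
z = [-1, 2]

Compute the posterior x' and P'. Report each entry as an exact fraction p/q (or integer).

x' = [-1653/3163, -691/3163]
P' = [1794/3163 2673/3163; 2673/3163 4665/3163]

x̄ = F·x = [9, -3]
P̄ = F·P·Fᵀ + Q = [39 -12; -12 7]
y = z − H·x̄ = [-34, 32]
S = H·P̄·Hᵀ + R = [524 -473; -473 433]
K = P̄·Hᵀ·S⁻¹ = [36/3163 -903/3163; -1311/3163 -1118/3163]
x' = x̄ + K·y = [-1653/3163, -691/3163]
P' = (I − K·H)·P̄ = [1794/3163 2673/3163; 2673/3163 4665/3163]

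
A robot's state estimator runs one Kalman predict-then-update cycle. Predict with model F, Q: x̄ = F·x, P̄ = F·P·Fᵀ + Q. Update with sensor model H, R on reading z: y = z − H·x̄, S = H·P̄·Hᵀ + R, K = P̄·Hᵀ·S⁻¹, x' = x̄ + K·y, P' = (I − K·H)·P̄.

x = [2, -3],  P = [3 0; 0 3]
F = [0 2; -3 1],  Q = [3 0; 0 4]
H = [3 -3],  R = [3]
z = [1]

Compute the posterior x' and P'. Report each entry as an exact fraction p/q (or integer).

x̄ = F·x = [-6, -9]
P̄ = F·P·Fᵀ + Q = [15 6; 6 34]
y = z − H·x̄ = [-8]
S = H·P̄·Hᵀ + R = [336]
K = P̄·Hᵀ·S⁻¹ = [9/112; -1/4]
x' = x̄ + K·y = [-93/14, -7]
P' = (I − K·H)·P̄ = [1437/112 51/4; 51/4 13]

x' = [-93/14, -7]
P' = [1437/112 51/4; 51/4 13]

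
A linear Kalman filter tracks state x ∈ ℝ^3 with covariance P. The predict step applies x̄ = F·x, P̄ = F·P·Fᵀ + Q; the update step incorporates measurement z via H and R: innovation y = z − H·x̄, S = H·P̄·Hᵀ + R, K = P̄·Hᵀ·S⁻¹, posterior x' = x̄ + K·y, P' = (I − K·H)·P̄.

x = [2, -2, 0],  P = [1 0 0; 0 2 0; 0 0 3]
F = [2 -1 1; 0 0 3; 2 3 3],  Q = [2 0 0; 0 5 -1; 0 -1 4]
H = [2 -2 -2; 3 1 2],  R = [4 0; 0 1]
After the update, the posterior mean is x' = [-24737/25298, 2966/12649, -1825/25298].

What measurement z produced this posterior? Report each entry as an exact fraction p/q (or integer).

z = [-3, -3]

x̄ = F·x = [6, 0, -2]
P̄ = F·P·Fᵀ + Q = [11 9 7; 9 32 26; 7 26 53]
S = H·P̄·Hᵀ + R = [468 -416; -416 586]
K = P̄·Hᵀ·S⁻¹ = [4359/25298 212/973; -2813/25298 215/1946; -2592/12649 225/1946]
x' − x̄ = [-176525/25298, 2966/12649, 48771/25298] = K·y
y = (KᵀK)⁻¹·Kᵀ·(x' − x̄) = [-19, -17]
z = y + H·x̄ = [-19, -17] + [16, 14] = [-3, -3]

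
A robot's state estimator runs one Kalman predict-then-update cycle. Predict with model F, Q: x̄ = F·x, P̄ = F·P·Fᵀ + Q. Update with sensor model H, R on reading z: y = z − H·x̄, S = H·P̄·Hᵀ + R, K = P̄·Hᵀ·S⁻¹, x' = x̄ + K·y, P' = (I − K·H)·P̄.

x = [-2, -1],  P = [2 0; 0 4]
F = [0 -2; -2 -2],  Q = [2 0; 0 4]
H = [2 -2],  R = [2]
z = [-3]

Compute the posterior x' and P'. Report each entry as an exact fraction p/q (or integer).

x̄ = F·x = [2, 6]
P̄ = F·P·Fᵀ + Q = [18 16; 16 28]
y = z − H·x̄ = [5]
S = H·P̄·Hᵀ + R = [58]
K = P̄·Hᵀ·S⁻¹ = [2/29; -12/29]
x' = x̄ + K·y = [68/29, 114/29]
P' = (I − K·H)·P̄ = [514/29 512/29; 512/29 524/29]

x' = [68/29, 114/29]
P' = [514/29 512/29; 512/29 524/29]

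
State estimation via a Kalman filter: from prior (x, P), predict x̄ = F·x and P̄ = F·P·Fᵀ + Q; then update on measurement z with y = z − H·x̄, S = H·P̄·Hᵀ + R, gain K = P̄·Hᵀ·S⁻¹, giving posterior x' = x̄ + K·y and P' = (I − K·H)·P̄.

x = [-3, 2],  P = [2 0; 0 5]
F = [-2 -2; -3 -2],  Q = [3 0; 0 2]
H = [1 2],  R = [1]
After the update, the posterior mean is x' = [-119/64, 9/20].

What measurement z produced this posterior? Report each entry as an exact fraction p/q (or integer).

z = [-1]

x̄ = F·x = [2, 5]
P̄ = F·P·Fᵀ + Q = [31 32; 32 40]
S = H·P̄·Hᵀ + R = [320]
K = P̄·Hᵀ·S⁻¹ = [19/64; 7/20]
x' − x̄ = [-247/64, -91/20] = K·y
y = (KᵀK)⁻¹·Kᵀ·(x' − x̄) = [-13]
z = y + H·x̄ = [-13] + [12] = [-1]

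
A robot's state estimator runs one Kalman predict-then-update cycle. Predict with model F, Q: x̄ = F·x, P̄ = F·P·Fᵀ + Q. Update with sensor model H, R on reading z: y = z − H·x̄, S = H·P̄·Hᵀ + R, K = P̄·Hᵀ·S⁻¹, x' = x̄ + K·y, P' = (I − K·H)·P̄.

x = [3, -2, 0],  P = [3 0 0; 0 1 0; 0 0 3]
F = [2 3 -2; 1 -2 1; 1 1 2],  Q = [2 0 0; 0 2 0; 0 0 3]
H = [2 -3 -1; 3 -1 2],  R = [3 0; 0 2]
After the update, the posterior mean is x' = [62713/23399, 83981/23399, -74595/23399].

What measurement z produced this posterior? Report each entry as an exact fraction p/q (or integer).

x̄ = F·x = [0, 7, 1]
P̄ = F·P·Fᵀ + Q = [35 -6 -3; -6 12 7; -3 7 19]
S = H·P̄·Hᵀ + R = [396 236; 236 377]
K = P̄·Hᵀ·S⁻¹ = [9527/93596 5026/23399; -16959/93596 1661/23399; -11267/46798 4892/23399]
x' − x̄ = [62713/23399, -79812/23399, -97994/23399] = K·y
y = (KᵀK)⁻¹·Kᵀ·(x' − x̄) = [20, 3]
z = y + H·x̄ = [20, 3] + [-22, -5] = [-2, -2]

z = [-2, -2]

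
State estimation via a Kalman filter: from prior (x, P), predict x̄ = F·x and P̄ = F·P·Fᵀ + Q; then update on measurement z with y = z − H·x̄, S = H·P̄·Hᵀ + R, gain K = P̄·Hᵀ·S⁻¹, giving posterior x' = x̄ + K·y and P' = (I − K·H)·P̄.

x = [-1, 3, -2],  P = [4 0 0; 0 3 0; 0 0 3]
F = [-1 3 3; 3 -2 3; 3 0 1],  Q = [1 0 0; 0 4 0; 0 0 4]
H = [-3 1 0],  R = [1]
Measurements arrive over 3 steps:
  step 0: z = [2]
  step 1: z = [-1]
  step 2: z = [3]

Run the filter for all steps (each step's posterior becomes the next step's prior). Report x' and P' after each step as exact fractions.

step 0: x̄ = F·x = [4, -15, -5]
step 0: P̄ = F·P·Fᵀ + Q = [59 -3 -3; -3 79 45; -3 45 43]
step 0: y = z − H·x̄ = [29]
step 0: S = H·P̄·Hᵀ + R = [629]
step 0: K = P̄·Hᵀ·S⁻¹ = [-180/629; 88/629; 54/629]
step 0: x' = x̄ + K·y = [-2704/629, -6883/629, -1579/629]
step 0: P' = (I − K·H)·P̄ = [4711/629 13953/629 7833/629; 13953/629 41947/629 23553/629; 7833/629 23553/629 24131/629]
step 1: x̄ = F·x = [-22682/629, 917/629, -9691/629]
step 1: P̄ = F·P·Fᵀ + Q = [893280/629 222504/629 317160/629; 222504/629 120804/629 77964/629; 317160/629 77964/629 116044/629]
step 1: y = z − H·x̄ = [-69592/629]
step 1: S = H·P̄·Hᵀ + R = [6825929/629]
step 1: K = P̄·Hᵀ·S⁻¹ = [-2457336/6825929; -546708/6825929; -873516/6825929]
step 1: x' = x̄ + K·y = [25731646/6825929, 70438601/6825929, -8522023/6825929]
step 1: P' = (I − K·H)·P̄ = [93745056/6825929 278777832/6825929 29235816/6825929; 278777832/6825929 835786788/6825929 86833932/6825929; 29235816/6825929 86833932/6825929 46228780/6825929]
step 2: x̄ = F·x = [160018088/6825929, -89248333/6825929, 68672915/6825929]
step 2: P̄ = F·P·Fᵀ + Q = [7753639985/6825929 -1377424032/6825929 2860839984/6825929; -1377424032/6825929 769118912/6825929 -513113220/6825929; 2860839984/6825929 -513113220/6825929 1092652896/6825929]
step 2: y = z − H·x̄ = [589780384/6825929]
step 2: S = H·P̄·Hᵀ + R = [78823248898/6825929]
step 2: K = P̄·Hᵀ·S⁻¹ = [-24638343987/78823248898; 2450695504/39411624449; -4547816586/39411624449]
step 2: x' = x̄ + K·y = [-140498560648/39411624449, -303555698789/39411624449, 3559680059/39411624449]
step 2: P' = (I − K·H)·P̄ = [603448993009/78823248898 892854317520/39411624449 102503501346/39411624449; 892854317520/39411624449 2681013648064/39411624449 302962687452/39411624449; 102503501346/39411624449 302962687452/39411624449 248750637528/39411624449]

step 0: x' = [-2704/629, -6883/629, -1579/629], P' = [4711/629 13953/629 7833/629; 13953/629 41947/629 23553/629; 7833/629 23553/629 24131/629]
step 1: x' = [25731646/6825929, 70438601/6825929, -8522023/6825929], P' = [93745056/6825929 278777832/6825929 29235816/6825929; 278777832/6825929 835786788/6825929 86833932/6825929; 29235816/6825929 86833932/6825929 46228780/6825929]
step 2: x' = [-140498560648/39411624449, -303555698789/39411624449, 3559680059/39411624449], P' = [603448993009/78823248898 892854317520/39411624449 102503501346/39411624449; 892854317520/39411624449 2681013648064/39411624449 302962687452/39411624449; 102503501346/39411624449 302962687452/39411624449 248750637528/39411624449]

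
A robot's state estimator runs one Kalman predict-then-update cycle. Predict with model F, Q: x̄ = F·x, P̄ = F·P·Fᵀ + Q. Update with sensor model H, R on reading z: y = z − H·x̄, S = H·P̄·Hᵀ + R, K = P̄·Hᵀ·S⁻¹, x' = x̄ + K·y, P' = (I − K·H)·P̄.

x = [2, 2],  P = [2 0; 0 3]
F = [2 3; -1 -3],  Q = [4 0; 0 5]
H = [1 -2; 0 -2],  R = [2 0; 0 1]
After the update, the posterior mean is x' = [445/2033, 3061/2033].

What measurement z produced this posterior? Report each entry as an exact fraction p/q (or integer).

z = [-3, -3]

x̄ = F·x = [10, -8]
P̄ = F·P·Fᵀ + Q = [39 -31; -31 34]
S = H·P̄·Hᵀ + R = [301 198; 198 137]
K = P̄·Hᵀ·S⁻¹ = [1561/2033 -1336/2033; -99/2033 -866/2033]
x' − x̄ = [-19885/2033, 19325/2033] = K·y
y = (KᵀK)⁻¹·Kᵀ·(x' − x̄) = [-29, -19]
z = y + H·x̄ = [-29, -19] + [26, 16] = [-3, -3]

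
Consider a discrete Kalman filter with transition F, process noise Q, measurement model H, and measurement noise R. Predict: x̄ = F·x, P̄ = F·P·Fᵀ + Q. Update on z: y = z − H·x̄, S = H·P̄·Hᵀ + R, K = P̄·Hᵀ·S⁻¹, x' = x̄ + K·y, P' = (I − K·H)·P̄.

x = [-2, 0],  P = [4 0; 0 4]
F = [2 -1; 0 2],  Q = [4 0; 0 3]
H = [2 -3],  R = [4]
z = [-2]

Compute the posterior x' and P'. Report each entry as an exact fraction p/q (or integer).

x' = [-1036/367, -438/367]
P' = [3624/367 2320/367; 2320/367 1644/367]

x̄ = F·x = [-4, 0]
P̄ = F·P·Fᵀ + Q = [24 -8; -8 19]
y = z − H·x̄ = [6]
S = H·P̄·Hᵀ + R = [367]
K = P̄·Hᵀ·S⁻¹ = [72/367; -73/367]
x' = x̄ + K·y = [-1036/367, -438/367]
P' = (I − K·H)·P̄ = [3624/367 2320/367; 2320/367 1644/367]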